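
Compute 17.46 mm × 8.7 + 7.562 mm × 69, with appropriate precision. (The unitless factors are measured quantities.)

6.7 × 10² mm

17.46 × 8.7 = 151.902 → 1.5 × 10² mm (2 s.f., last digit at the 10^1 place).
7.562 × 69 = 521.778 → 5.2 × 10² mm (2 s.f., last digit at the 10^1 place).
Sum: 673.68 mm; keep the coarser place, 10^1.
Result: 6.7 × 10² mm.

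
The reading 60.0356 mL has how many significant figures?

60.0356: zeros between nonzero digits are significant.

6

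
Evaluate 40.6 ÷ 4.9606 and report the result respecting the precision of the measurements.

40.6 ÷ 4.9606 = 8.18449381123…
Multiplication/division keeps the fewest significant figures: 40.6 → 3 s.f., 4.9606 → 5 s.f.; limit is 3.
Rounded to 3 significant figures: 8.18.

8.18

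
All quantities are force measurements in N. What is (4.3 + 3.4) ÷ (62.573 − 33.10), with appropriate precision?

0.26

4.3 + 3.4 = 7.7, limited to 1 d.p. → 2 s.f.; 62.573 − 33.10 = 29.473, limited to 2 d.p. → 4 s.f.
Carrying full precision, 7.7 ÷ 29.473 = 0.261256064873…; keep min(2, 4) = 2 s.f.
Rounded to 2 significant figures: 0.26.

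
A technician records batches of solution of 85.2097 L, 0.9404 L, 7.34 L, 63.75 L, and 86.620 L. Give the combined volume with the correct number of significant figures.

85.2097 L + 0.9404 L + 7.34 L + 63.75 L + 86.620 L = 243.8601 L.
Addition/subtraction keeps the fewest decimal places: 85.2097 → 4 decimal places, 0.9404 → 4 decimal places, 7.34 → 2 decimal places, 63.75 → 2 decimal places, 86.620 → 3 decimal places; limit is 2.
Rounded to 2 decimal places: 243.86 L.

243.86 L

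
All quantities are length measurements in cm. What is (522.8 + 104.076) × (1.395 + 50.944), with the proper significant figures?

3.281 × 10^4 cm²

522.8 + 104.076 = 626.876, limited to 1 d.p. → 4 s.f.; 1.395 + 50.944 = 52.339, limited to 3 d.p. → 5 s.f.
Carrying full precision, 626.876 × 52.339 = 32810.062964; keep min(4, 5) = 4 s.f.
Rounded to 4 significant figures: 3.281 × 10^4 cm².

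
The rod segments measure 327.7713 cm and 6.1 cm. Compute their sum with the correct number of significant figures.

327.7713 cm + 6.1 cm = 333.8713 cm.
Addition/subtraction keeps the fewest decimal places: 327.7713 → 4 decimal places, 6.1 → 1 decimal place; limit is 1.
Rounded to 1 decimal place: 333.9 cm.

333.9 cm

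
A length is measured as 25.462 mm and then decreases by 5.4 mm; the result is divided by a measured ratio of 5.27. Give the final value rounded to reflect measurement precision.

3.81 mm

25.462 mm − 5.4 mm = 20.062 mm; the difference is limited to 1 decimal place (3 s.f.).
Carrying full precision, 20.062 ÷ 5.27 = 3.80683111954… mm; 5.27 has 3 s.f., so the result keeps min(3, 3) = 3 s.f.
Rounded to 3 significant figures: 3.81 mm.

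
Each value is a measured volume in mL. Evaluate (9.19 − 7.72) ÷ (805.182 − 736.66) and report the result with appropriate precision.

0.0215

9.19 − 7.72 = 1.47, limited to 2 d.p. → 3 s.f.; 805.182 − 736.66 = 68.522, limited to 2 d.p. → 4 s.f.
Carrying full precision, 1.47 ÷ 68.522 = 0.0214529640116…; keep min(3, 4) = 3 s.f.
Rounded to 3 significant figures: 0.0215.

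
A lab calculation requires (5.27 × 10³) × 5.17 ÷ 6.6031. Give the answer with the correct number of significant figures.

4.13 × 10³

(5.27 × 10³) × 5.17 ÷ 6.6031 = 4126.2285896…
Multiplication/division keeps the fewest significant figures: 5.27 × 10³ → 3 s.f., 5.17 → 3 s.f., 6.6031 → 5 s.f.; limit is 3.
Rounded to 3 significant figures: 4.13 × 10³.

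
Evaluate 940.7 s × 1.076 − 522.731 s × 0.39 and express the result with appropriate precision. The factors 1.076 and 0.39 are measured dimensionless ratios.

8.1 × 10^2 s

940.7 × 1.076 = 1012.1932 → 1012 s (4 s.f., last digit at the 10^0 place).
522.731 × 0.39 = 203.86509 → 2.0 × 10^2 s (2 s.f., last digit at the 10^1 place).
Difference: 808.32811 s; keep the coarser place, 10^1.
Result: 8.1 × 10^2 s.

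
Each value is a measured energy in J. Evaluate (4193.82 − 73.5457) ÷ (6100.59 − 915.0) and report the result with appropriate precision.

4193.82 − 73.5457 = 4120.2743, limited to 2 d.p. → 6 s.f.; 6100.59 − 915.0 = 5185.59, limited to 1 d.p. → 5 s.f.
Carrying full precision, 4120.2743 ÷ 5185.59 = 0.794562296672…; keep min(6, 5) = 5 s.f.
Rounded to 5 significant figures: 0.79456.

0.79456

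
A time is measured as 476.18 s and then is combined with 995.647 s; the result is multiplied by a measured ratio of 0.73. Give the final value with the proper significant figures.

476.18 s + 995.647 s = 1471.827 s; the sum is limited to 2 decimal places (6 s.f.).
Carrying full precision, 1471.827 × 0.73 = 1074.43371 s; 0.73 has 2 s.f., so the result keeps min(6, 2) = 2 s.f.
Rounded to 2 significant figures: 1.1 × 10^3 s.

1.1 × 10^3 s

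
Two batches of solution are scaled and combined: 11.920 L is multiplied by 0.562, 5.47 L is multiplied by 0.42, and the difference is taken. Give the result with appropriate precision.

4.4 L

11.920 × 0.562 = 6.69904 → 6.70 L (3 s.f., last digit at the 10^-2 place).
5.47 × 0.42 = 2.2974 → 2.3 L (2 s.f., last digit at the 10^-1 place).
Difference: 4.40164 L; keep the coarser place, 10^-1.
Result: 4.4 L.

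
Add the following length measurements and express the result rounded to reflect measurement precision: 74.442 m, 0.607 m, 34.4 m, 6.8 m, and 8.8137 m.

1.251 × 10^2 m

74.442 m + 0.607 m + 34.4 m + 6.8 m + 8.8137 m = 125.0627 m.
Addition/subtraction keeps the fewest decimal places: 74.442 → 3 decimal places, 0.607 → 3 decimal places, 34.4 → 1 decimal place, 6.8 → 1 decimal place, 8.8137 → 4 decimal places; limit is 1.
Rounded to 1 decimal place: 1.251 × 10^2 m.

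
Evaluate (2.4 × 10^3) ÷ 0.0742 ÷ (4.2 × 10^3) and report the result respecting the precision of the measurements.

7.7

(2.4 × 10^3) ÷ 0.0742 ÷ (4.2 × 10^3) = 7.70119368502…
Multiplication/division keeps the fewest significant figures: 2.4 × 10^3 → 2 s.f., 0.0742 → 3 s.f., 4.2 × 10^3 → 2 s.f.; limit is 2.
Rounded to 2 significant figures: 7.7.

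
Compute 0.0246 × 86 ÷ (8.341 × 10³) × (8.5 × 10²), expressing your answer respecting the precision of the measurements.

0.0246 × 86 ÷ (8.341 × 10³) × (8.5 × 10²) = 0.215592854574…
Multiplication/division keeps the fewest significant figures: 0.0246 → 3 s.f., 86 → 2 s.f., 8.341 × 10³ → 4 s.f., 8.5 × 10² → 2 s.f.; limit is 2.
Rounded to 2 significant figures: 0.22.

0.22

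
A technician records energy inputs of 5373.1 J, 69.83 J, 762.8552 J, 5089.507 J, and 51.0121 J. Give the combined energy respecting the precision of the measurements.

5373.1 J + 69.83 J + 762.8552 J + 5089.507 J + 51.0121 J = 11346.3043 J.
Addition/subtraction keeps the fewest decimal places: 5373.1 → 1 decimal place, 69.83 → 2 decimal places, 762.8552 → 4 decimal places, 5089.507 → 3 decimal places, 51.0121 → 4 decimal places; limit is 1.
Rounded to 1 decimal place: 11346.3 J.

11346.3 J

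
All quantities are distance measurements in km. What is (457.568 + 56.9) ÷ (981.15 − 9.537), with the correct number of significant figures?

457.568 + 56.9 = 514.468, limited to 1 d.p. → 4 s.f.; 981.15 − 9.537 = 971.613, limited to 2 d.p. → 5 s.f.
Carrying full precision, 514.468 ÷ 971.613 = 0.529498884844…; keep min(4, 5) = 4 s.f.
Rounded to 4 significant figures: 5.295 × 10⁻¹.

5.295 × 10⁻¹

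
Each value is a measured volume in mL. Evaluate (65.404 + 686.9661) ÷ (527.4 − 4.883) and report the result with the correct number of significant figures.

65.404 + 686.9661 = 752.3701, limited to 3 d.p. → 6 s.f.; 527.4 − 4.883 = 522.517, limited to 1 d.p. → 4 s.f.
Carrying full precision, 752.3701 ÷ 522.517 = 1.43989592683…; keep min(6, 4) = 4 s.f.
Rounded to 4 significant figures: 1.440.

1.440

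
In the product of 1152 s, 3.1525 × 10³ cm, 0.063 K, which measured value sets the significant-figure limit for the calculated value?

1152 s → 4 s.f.; 3.1525 × 10³ cm → 5 s.f.; 0.063 K → 2 s.f.
The fewest is 2 significant figures, from 0.063 K.

0.063 K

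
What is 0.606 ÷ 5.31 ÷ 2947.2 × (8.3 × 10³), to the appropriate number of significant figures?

0.606 ÷ 5.31 ÷ 2947.2 × (8.3 × 10³) = 0.321400528779…
Multiplication/division keeps the fewest significant figures: 0.606 → 3 s.f., 5.31 → 3 s.f., 2947.2 → 5 s.f., 8.3 × 10³ → 2 s.f.; limit is 2.
Rounded to 2 significant figures: 0.32.

0.32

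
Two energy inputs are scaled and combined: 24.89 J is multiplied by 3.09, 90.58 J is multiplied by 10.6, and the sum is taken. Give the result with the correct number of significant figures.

1037 J

24.89 × 3.09 = 76.9101 → 76.9 J (3 s.f., last digit at the 10^-1 place).
90.58 × 10.6 = 960.148 → 9.60 × 10² J (3 s.f., last digit at the 10^0 place).
Sum: 1037.0581 J; keep the coarser place, 10^0.
Result: 1037 J.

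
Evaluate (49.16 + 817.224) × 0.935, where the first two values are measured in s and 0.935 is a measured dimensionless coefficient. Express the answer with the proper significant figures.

49.16 s + 817.224 s = 866.384 s; the sum is limited to 2 decimal places (5 s.f.).
Carrying full precision, 866.384 × 0.935 = 810.06904 s; 0.935 has 3 s.f., so the result keeps min(5, 3) = 3 s.f.
Rounded to 3 significant figures: 8.10 × 10² s.

8.10 × 10² s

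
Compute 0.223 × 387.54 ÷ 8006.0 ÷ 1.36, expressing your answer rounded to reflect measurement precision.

0.223 × 387.54 ÷ 8006.0 ÷ 1.36 = 0.00793719232634…
Multiplication/division keeps the fewest significant figures: 0.223 → 3 s.f., 387.54 → 5 s.f., 8006.0 → 5 s.f., 1.36 → 3 s.f.; limit is 3.
Rounded to 3 significant figures: 0.00794.

0.00794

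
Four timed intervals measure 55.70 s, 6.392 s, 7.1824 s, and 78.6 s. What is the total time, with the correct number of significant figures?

55.70 s + 6.392 s + 7.1824 s + 78.6 s = 147.8744 s.
Addition/subtraction keeps the fewest decimal places: 55.70 → 2 decimal places, 6.392 → 3 decimal places, 7.1824 → 4 decimal places, 78.6 → 1 decimal place; limit is 1.
Rounded to 1 decimal place: 147.9 s.

147.9 s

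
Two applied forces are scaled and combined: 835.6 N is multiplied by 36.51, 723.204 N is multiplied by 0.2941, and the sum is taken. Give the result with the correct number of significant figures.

835.6 × 36.51 = 30507.756 → 3.051 × 10⁴ N (4 s.f., last digit at the 10^1 place).
723.204 × 0.2941 = 212.6942964 → 212.7 N (4 s.f., last digit at the 10^-1 place).
Sum: 30720.4502964 N; keep the coarser place, 10^1.
Result: 3.072 × 10⁴ N.

3.072 × 10⁴ N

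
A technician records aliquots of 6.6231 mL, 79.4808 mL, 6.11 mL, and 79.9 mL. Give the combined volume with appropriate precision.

172.1 mL

6.6231 mL + 79.4808 mL + 6.11 mL + 79.9 mL = 172.1139 mL.
Addition/subtraction keeps the fewest decimal places: 6.6231 → 4 decimal places, 79.4808 → 4 decimal places, 6.11 → 2 decimal places, 79.9 → 1 decimal place; limit is 1.
Rounded to 1 decimal place: 172.1 mL.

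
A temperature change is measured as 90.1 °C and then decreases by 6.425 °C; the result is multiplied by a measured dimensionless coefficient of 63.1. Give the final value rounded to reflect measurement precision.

90.1 °C − 6.425 °C = 83.675 °C; the difference is limited to 1 decimal place (3 s.f.).
Carrying full precision, 83.675 × 63.1 = 5279.8925 °C; 63.1 has 3 s.f., so the result keeps min(3, 3) = 3 s.f.
Rounded to 3 significant figures: 5.28 × 10^3 °C.

5.28 × 10^3 °C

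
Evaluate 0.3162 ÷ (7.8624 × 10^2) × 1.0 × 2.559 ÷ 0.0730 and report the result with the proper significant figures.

0.014

0.3162 ÷ (7.8624 × 10^2) × 1.0 × 2.559 ÷ 0.0730 = 0.014097891264…
Multiplication/division keeps the fewest significant figures: 0.3162 → 4 s.f., 7.8624 × 10^2 → 5 s.f., 1.0 → 2 s.f., 2.559 → 4 s.f., 0.0730 → 3 s.f.; limit is 2.
Rounded to 2 significant figures: 0.014.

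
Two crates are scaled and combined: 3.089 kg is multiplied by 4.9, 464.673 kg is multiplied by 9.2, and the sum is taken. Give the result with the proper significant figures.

4.3 × 10^3 kg

3.089 × 4.9 = 15.1361 → 15 kg (2 s.f., last digit at the 10^0 place).
464.673 × 9.2 = 4274.9916 → 4.3 × 10^3 kg (2 s.f., last digit at the 10^2 place).
Sum: 4290.1277 kg; keep the coarser place, 10^2.
Result: 4.3 × 10^3 kg.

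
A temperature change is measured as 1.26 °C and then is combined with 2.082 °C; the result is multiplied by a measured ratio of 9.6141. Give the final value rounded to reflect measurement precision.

32.1 °C

1.26 °C + 2.082 °C = 3.342 °C; the sum is limited to 2 decimal places (3 s.f.).
Carrying full precision, 3.342 × 9.6141 = 32.1303222 °C; 9.6141 has 5 s.f., so the result keeps min(3, 5) = 3 s.f.
Rounded to 3 significant figures: 32.1 °C.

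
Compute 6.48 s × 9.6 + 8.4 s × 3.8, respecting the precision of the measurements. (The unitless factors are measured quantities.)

6.48 × 9.6 = 62.208 → 62 s (2 s.f., last digit at the 10^0 place).
8.4 × 3.8 = 31.92 → 32 s (2 s.f., last digit at the 10^0 place).
Sum: 94.128 s; keep the coarser place, 10^0.
Result: 94 s.

94 s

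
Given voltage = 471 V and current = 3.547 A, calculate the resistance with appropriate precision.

resistance = 471 V ÷ 3.547 A = 132.788271779… Ω.
471 has 3 significant figures; 3.547 has 4.
Division/multiplication keeps the fewest: 3 significant figures.
Rounded: 133 Ω.

133 Ω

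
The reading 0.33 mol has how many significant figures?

2

0.33: leading zeros are not significant.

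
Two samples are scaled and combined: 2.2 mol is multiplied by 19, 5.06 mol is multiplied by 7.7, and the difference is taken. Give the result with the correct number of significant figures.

2.2 × 19 = 41.8 → 42 mol (2 s.f., last digit at the 10^0 place).
5.06 × 7.7 = 38.962 → 39 mol (2 s.f., last digit at the 10^0 place).
Difference: 2.838 mol; keep the coarser place, 10^0.
Result: 3 mol.

3 mol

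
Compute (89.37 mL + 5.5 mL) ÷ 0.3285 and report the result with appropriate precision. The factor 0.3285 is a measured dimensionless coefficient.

289 mL

89.37 mL + 5.5 mL = 94.87 mL; the sum is limited to 1 decimal place (3 s.f.).
Carrying full precision, 94.87 ÷ 0.3285 = 288.797564688… mL; 0.3285 has 4 s.f., so the result keeps min(3, 4) = 3 s.f.
Rounded to 3 significant figures: 289 mL.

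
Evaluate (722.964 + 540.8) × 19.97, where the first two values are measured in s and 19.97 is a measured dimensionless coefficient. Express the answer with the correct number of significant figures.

722.964 s + 540.8 s = 1263.764 s; the sum is limited to 1 decimal place (5 s.f.).
Carrying full precision, 1263.764 × 19.97 = 25237.36708 s; 19.97 has 4 s.f., so the result keeps min(5, 4) = 4 s.f.
Rounded to 4 significant figures: 2.524 × 10^4 s.

2.524 × 10^4 s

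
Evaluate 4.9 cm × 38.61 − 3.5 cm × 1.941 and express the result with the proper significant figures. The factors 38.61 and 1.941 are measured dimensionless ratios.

4.9 × 38.61 = 189.189 → 1.9 × 10^2 cm (2 s.f., last digit at the 10^1 place).
3.5 × 1.941 = 6.7935 → 6.8 cm (2 s.f., last digit at the 10^-1 place).
Difference: 182.3955 cm; keep the coarser place, 10^1.
Result: 1.8 × 10^2 cm.

1.8 × 10^2 cm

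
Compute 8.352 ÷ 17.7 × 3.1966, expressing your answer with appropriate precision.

8.352 ÷ 17.7 × 3.1966 = 1.50836176271…
Multiplication/division keeps the fewest significant figures: 8.352 → 4 s.f., 17.7 → 3 s.f., 3.1966 → 5 s.f.; limit is 3.
Rounded to 3 significant figures: 1.51.

1.51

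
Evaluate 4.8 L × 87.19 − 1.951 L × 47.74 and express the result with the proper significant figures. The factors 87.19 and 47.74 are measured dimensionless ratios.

4.8 × 87.19 = 418.512 → 4.2 × 10^2 L (2 s.f., last digit at the 10^1 place).
1.951 × 47.74 = 93.14074 → 93.14 L (4 s.f., last digit at the 10^-2 place).
Difference: 325.37126 L; keep the coarser place, 10^1.
Result: 3.3 × 10^2 L.

3.3 × 10^2 L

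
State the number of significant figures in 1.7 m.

1.7: every digit is nonzero and significant.

2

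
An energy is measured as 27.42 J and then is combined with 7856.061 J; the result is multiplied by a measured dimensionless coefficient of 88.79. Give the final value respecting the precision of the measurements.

7.000 × 10⁵ J

27.42 J + 7856.061 J = 7883.481 J; the sum is limited to 2 decimal places (6 s.f.).
Carrying full precision, 7883.481 × 88.79 = 699974.27799 J; 88.79 has 4 s.f., so the result keeps min(6, 4) = 4 s.f.
Rounded to 4 significant figures: 7.000 × 10⁵ J.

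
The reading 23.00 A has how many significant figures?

4

23.00: trailing zeros after a decimal point are significant.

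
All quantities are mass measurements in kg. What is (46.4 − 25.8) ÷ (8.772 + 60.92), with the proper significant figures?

0.296

46.4 − 25.8 = 20.6, limited to 1 d.p. → 3 s.f.; 8.772 + 60.92 = 69.692, limited to 2 d.p. → 4 s.f.
Carrying full precision, 20.6 ÷ 69.692 = 0.295586293979…; keep min(3, 4) = 3 s.f.
Rounded to 3 significant figures: 0.296.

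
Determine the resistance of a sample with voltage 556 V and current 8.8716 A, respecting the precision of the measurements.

62.7 Ω

resistance = 556 V ÷ 8.8716 A = 62.6718968394… Ω.
556 has 3 significant figures; 8.8716 has 5.
Division/multiplication keeps the fewest: 3 significant figures.
Rounded: 62.7 Ω.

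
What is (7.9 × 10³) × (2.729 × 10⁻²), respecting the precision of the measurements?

(7.9 × 10³) × (2.729 × 10⁻²) = 215.591
Multiplication/division keeps the fewest significant figures: 7.9 × 10³ → 2 s.f., 2.729 × 10⁻² → 4 s.f.; limit is 2.
Rounded to 2 significant figures: 2.2 × 10².

2.2 × 10²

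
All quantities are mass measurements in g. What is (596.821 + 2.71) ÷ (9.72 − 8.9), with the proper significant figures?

596.821 + 2.71 = 599.531, limited to 2 d.p. → 5 s.f.; 9.72 − 8.9 = 0.82, limited to 1 d.p. → 1 s.f.
Carrying full precision, 599.531 ÷ 0.82 = 731.135365854…; keep min(5, 1) = 1 s.f.
Rounded to 1 significant figure: 7 × 10².

7 × 10²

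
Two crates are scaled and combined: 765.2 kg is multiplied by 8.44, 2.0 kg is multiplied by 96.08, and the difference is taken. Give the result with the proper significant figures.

765.2 × 8.44 = 6458.288 → 6.46 × 10³ kg (3 s.f., last digit at the 10^1 place).
2.0 × 96.08 = 192.16 → 1.9 × 10² kg (2 s.f., last digit at the 10^1 place).
Difference: 6266.128 kg; keep the coarser place, 10^1.
Result: 6.27 × 10³ kg.

6.27 × 10³ kg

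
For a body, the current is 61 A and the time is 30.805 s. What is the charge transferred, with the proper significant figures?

1.9 × 10^3 C

charge transferred = 61 A × 30.805 s = 1879.105 C.
61 has 2 significant figures; 30.805 has 5.
Division/multiplication keeps the fewest: 2 significant figures.
Rounded: 1.9 × 10^3 C.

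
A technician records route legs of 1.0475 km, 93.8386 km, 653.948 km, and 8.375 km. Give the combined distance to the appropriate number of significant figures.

1.0475 km + 93.8386 km + 653.948 km + 8.375 km = 757.2091 km.
Addition/subtraction keeps the fewest decimal places: 1.0475 → 4 decimal places, 93.8386 → 4 decimal places, 653.948 → 3 decimal places, 8.375 → 3 decimal places; limit is 3.
Rounded to 3 decimal places: 757.209 km.

757.209 km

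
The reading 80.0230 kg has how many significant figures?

80.0230: trailing zeros after a decimal point are significant; zeros between nonzero digits are significant.

6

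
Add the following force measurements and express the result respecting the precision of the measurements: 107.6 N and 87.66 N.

1.953 × 10² N

107.6 N + 87.66 N = 195.26 N.
Addition/subtraction keeps the fewest decimal places: 107.6 → 1 decimal place, 87.66 → 2 decimal places; limit is 1.
Rounded to 1 decimal place: 1.953 × 10² N.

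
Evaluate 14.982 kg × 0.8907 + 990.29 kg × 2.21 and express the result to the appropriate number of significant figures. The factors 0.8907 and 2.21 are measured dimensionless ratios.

2.20 × 10^3 kg

14.982 × 0.8907 = 13.3444674 → 13.34 kg (4 s.f., last digit at the 10^-2 place).
990.29 × 2.21 = 2188.5409 → 2.19 × 10^3 kg (3 s.f., last digit at the 10^1 place).
Sum: 2201.8853674 kg; keep the coarser place, 10^1.
Result: 2.20 × 10^3 kg.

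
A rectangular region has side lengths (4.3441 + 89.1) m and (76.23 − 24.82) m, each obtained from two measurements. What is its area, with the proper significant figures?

4.3441 + 89.1 = 93.4441, limited to 1 d.p. → 3 s.f.; 76.23 − 24.82 = 51.41, limited to 2 d.p. → 4 s.f.
Carrying full precision, 93.4441 × 51.41 = 4803.961181; keep min(3, 4) = 3 s.f.
Rounded to 3 significant figures: 4.80 × 10^3 m².

4.80 × 10^3 m²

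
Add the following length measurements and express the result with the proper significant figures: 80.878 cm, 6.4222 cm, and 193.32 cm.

80.878 cm + 6.4222 cm + 193.32 cm = 280.6202 cm.
Addition/subtraction keeps the fewest decimal places: 80.878 → 3 decimal places, 6.4222 → 4 decimal places, 193.32 → 2 decimal places; limit is 2.
Rounded to 2 decimal places: 280.62 cm.

280.62 cm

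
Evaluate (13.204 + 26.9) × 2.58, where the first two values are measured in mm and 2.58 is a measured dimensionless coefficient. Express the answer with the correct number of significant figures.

13.204 mm + 26.9 mm = 40.104 mm; the sum is limited to 1 decimal place (3 s.f.).
Carrying full precision, 40.104 × 2.58 = 103.46832 mm; 2.58 has 3 s.f., so the result keeps min(3, 3) = 3 s.f.
Rounded to 3 significant figures: 103 mm.

103 mm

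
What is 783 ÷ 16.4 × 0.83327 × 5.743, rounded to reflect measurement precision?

783 ÷ 16.4 × 0.83327 × 5.743 = 228.476994185…
Multiplication/division keeps the fewest significant figures: 783 → 3 s.f., 16.4 → 3 s.f., 0.83327 → 5 s.f., 5.743 → 4 s.f.; limit is 3.
Rounded to 3 significant figures: 228.

228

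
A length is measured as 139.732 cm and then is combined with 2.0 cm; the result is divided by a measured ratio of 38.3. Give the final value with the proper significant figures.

139.732 cm + 2.0 cm = 141.732 cm; the sum is limited to 1 decimal place (4 s.f.).
Carrying full precision, 141.732 ÷ 38.3 = 3.70057441253… cm; 38.3 has 3 s.f., so the result keeps min(4, 3) = 3 s.f.
Rounded to 3 significant figures: 3.70 cm.

3.70 cm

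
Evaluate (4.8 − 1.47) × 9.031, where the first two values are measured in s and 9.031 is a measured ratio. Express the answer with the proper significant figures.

4.8 s − 1.47 s = 3.33 s; the difference is limited to 1 decimal place (2 s.f.).
Carrying full precision, 3.33 × 9.031 = 30.07323 s; 9.031 has 4 s.f., so the result keeps min(2, 4) = 2 s.f.
Rounded to 2 significant figures: 3.0 × 10^1 s.

3.0 × 10^1 s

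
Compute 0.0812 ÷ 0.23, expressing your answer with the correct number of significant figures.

0.0812 ÷ 0.23 = 0.353043478261…
Multiplication/division keeps the fewest significant figures: 0.0812 → 3 s.f., 0.23 → 2 s.f.; limit is 2.
Rounded to 2 significant figures: 0.35.

0.35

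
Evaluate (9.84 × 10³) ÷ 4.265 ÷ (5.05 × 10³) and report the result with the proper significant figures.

(9.84 × 10³) ÷ 4.265 ÷ (5.05 × 10³) = 0.456861629891…
Multiplication/division keeps the fewest significant figures: 9.84 × 10³ → 3 s.f., 4.265 → 4 s.f., 5.05 × 10³ → 3 s.f.; limit is 3.
Rounded to 3 significant figures: 0.457.

0.457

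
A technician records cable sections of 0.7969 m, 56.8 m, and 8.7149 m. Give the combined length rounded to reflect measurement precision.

66.3 m

0.7969 m + 56.8 m + 8.7149 m = 66.3118 m.
Addition/subtraction keeps the fewest decimal places: 0.7969 → 4 decimal places, 56.8 → 1 decimal place, 8.7149 → 4 decimal places; limit is 1.
Rounded to 1 decimal place: 66.3 m.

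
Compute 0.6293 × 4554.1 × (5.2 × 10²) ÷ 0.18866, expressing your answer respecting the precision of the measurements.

0.6293 × 4554.1 × (5.2 × 10²) ÷ 0.18866 = 7899212.69798…
Multiplication/division keeps the fewest significant figures: 0.6293 → 4 s.f., 4554.1 → 5 s.f., 5.2 × 10² → 2 s.f., 0.18866 → 5 s.f.; limit is 2.
Rounded to 2 significant figures: 7.9 × 10⁶.

7.9 × 10⁶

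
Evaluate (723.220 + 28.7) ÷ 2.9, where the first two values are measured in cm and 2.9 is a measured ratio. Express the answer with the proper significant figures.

723.220 cm + 28.7 cm = 751.920 cm; the sum is limited to 1 decimal place (4 s.f.).
Carrying full precision, 751.920 ÷ 2.9 = 259.282758621… cm; 2.9 has 2 s.f., so the result keeps min(4, 2) = 2 s.f.
Rounded to 2 significant figures: 2.6 × 10² cm.

2.6 × 10² cm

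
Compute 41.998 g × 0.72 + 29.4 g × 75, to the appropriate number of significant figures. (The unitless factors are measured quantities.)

2.2 × 10^3 g

41.998 × 0.72 = 30.23856 → 3.0 × 10^1 g (2 s.f., last digit at the 10^0 place).
29.4 × 75 = 2205 → 2.2 × 10^3 g (2 s.f., last digit at the 10^2 place).
Sum: 2235.23856 g; keep the coarser place, 10^2.
Result: 2.2 × 10^3 g.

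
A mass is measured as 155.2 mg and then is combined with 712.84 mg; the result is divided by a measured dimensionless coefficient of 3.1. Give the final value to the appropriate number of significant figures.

155.2 mg + 712.84 mg = 868.04 mg; the sum is limited to 1 decimal place (4 s.f.).
Carrying full precision, 868.04 ÷ 3.1 = 280.012903226… mg; 3.1 has 2 s.f., so the result keeps min(4, 2) = 2 s.f.
Rounded to 2 significant figures: 2.8 × 10² mg.

2.8 × 10² mg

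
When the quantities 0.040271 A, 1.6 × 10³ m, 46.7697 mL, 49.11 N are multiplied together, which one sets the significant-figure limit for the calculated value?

1.6 × 10³ m

0.040271 A → 5 s.f.; 1.6 × 10³ m → 2 s.f.; 46.7697 mL → 6 s.f.; 49.11 N → 4 s.f.
The fewest is 2 significant figures, from 1.6 × 10³ m.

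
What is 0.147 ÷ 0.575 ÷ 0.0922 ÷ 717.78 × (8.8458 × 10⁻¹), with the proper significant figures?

0.00342

0.147 ÷ 0.575 ÷ 0.0922 ÷ 717.78 × (8.8458 × 10⁻¹) = 0.00341715227156…
Multiplication/division keeps the fewest significant figures: 0.147 → 3 s.f., 0.575 → 3 s.f., 0.0922 → 3 s.f., 717.78 → 5 s.f., 8.8458 × 10⁻¹ → 5 s.f.; limit is 3.
Rounded to 3 significant figures: 0.00342.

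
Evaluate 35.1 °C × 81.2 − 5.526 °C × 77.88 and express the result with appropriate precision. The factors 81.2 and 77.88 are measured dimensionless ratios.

2.42 × 10³ °C

35.1 × 81.2 = 2850.12 → 2.85 × 10³ °C (3 s.f., last digit at the 10^1 place).
5.526 × 77.88 = 430.36488 → 430.4 °C (4 s.f., last digit at the 10^-1 place).
Difference: 2419.75512 °C; keep the coarser place, 10^1.
Result: 2.42 × 10³ °C.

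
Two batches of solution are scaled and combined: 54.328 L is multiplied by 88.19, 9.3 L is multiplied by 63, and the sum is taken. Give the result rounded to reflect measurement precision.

5.38 × 10^3 L

54.328 × 88.19 = 4791.18632 → 4791 L (4 s.f., last digit at the 10^0 place).
9.3 × 63 = 585.9 → 5.9 × 10^2 L (2 s.f., last digit at the 10^1 place).
Sum: 5377.08632 L; keep the coarser place, 10^1.
Result: 5.38 × 10^3 L.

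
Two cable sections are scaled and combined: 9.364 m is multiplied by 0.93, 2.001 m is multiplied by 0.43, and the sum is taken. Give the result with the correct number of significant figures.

9.6 m

9.364 × 0.93 = 8.70852 → 8.7 m (2 s.f., last digit at the 10^-1 place).
2.001 × 0.43 = 0.86043 → 0.86 m (2 s.f., last digit at the 10^-2 place).
Sum: 9.56895 m; keep the coarser place, 10^-1.
Result: 9.6 m.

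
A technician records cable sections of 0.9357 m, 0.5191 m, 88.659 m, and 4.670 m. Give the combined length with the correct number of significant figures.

0.9357 m + 0.5191 m + 88.659 m + 4.670 m = 94.7838 m.
Addition/subtraction keeps the fewest decimal places: 0.9357 → 4 decimal places, 0.5191 → 4 decimal places, 88.659 → 3 decimal places, 4.670 → 3 decimal places; limit is 3.
Rounded to 3 decimal places: 94.784 m.

94.784 m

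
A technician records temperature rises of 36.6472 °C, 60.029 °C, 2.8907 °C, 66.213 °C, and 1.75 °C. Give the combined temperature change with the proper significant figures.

167.53 °C

36.6472 °C + 60.029 °C + 2.8907 °C + 66.213 °C + 1.75 °C = 167.5299 °C.
Addition/subtraction keeps the fewest decimal places: 36.6472 → 4 decimal places, 60.029 → 3 decimal places, 2.8907 → 4 decimal places, 66.213 → 3 decimal places, 1.75 → 2 decimal places; limit is 2.
Rounded to 2 decimal places: 167.53 °C.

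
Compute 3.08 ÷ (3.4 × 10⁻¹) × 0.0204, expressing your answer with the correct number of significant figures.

1.8 × 10⁻¹

3.08 ÷ (3.4 × 10⁻¹) × 0.0204 = 0.1848
Multiplication/division keeps the fewest significant figures: 3.08 → 3 s.f., 3.4 × 10⁻¹ → 2 s.f., 0.0204 → 3 s.f.; limit is 2.
Rounded to 2 significant figures: 1.8 × 10⁻¹.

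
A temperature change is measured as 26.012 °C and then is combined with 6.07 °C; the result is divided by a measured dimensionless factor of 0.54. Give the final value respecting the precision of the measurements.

59 °C

26.012 °C + 6.07 °C = 32.082 °C; the sum is limited to 2 decimal places (4 s.f.).
Carrying full precision, 32.082 ÷ 0.54 = 59.4111111111… °C; 0.54 has 2 s.f., so the result keeps min(4, 2) = 2 s.f.
Rounded to 2 significant figures: 59 °C.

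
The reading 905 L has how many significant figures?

905: zeros between nonzero digits are significant.

3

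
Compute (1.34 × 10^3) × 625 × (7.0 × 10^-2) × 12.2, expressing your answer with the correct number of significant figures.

(1.34 × 10^3) × 625 × (7.0 × 10^-2) × 12.2 = 715225
Multiplication/division keeps the fewest significant figures: 1.34 × 10^3 → 3 s.f., 625 → 3 s.f., 7.0 × 10^-2 → 2 s.f., 12.2 → 3 s.f.; limit is 2.
Rounded to 2 significant figures: 7.2 × 10^5.

7.2 × 10^5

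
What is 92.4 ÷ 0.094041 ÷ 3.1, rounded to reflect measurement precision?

92.4 ÷ 0.094041 ÷ 3.1 = 316.9516659…
Multiplication/division keeps the fewest significant figures: 92.4 → 3 s.f., 0.094041 → 5 s.f., 3.1 → 2 s.f.; limit is 2.
Rounded to 2 significant figures: 3.2 × 10².

3.2 × 10²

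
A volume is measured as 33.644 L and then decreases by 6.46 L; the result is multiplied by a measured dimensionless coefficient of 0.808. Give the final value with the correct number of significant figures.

33.644 L − 6.46 L = 27.184 L; the difference is limited to 2 decimal places (4 s.f.).
Carrying full precision, 27.184 × 0.808 = 21.964672 L; 0.808 has 3 s.f., so the result keeps min(4, 3) = 3 s.f.
Rounded to 3 significant figures: 22.0 L.

22.0 L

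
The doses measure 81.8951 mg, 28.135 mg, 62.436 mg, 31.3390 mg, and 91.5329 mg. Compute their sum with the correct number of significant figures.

81.8951 mg + 28.135 mg + 62.436 mg + 31.3390 mg + 91.5329 mg = 295.3380 mg.
Addition/subtraction keeps the fewest decimal places: 81.8951 → 4 decimal places, 28.135 → 3 decimal places, 62.436 → 3 decimal places, 31.3390 → 4 decimal places, 91.5329 → 4 decimal places; limit is 3.
Rounded to 3 decimal places: 295.338 mg.

295.338 mg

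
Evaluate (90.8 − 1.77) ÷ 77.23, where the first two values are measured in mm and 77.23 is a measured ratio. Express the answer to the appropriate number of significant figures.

90.8 mm − 1.77 mm = 89.03 mm; the difference is limited to 1 decimal place (3 s.f.).
Carrying full precision, 89.03 ÷ 77.23 = 1.15279036644… mm; 77.23 has 4 s.f., so the result keeps min(3, 4) = 3 s.f.
Rounded to 3 significant figures: 1.15 mm.

1.15 mm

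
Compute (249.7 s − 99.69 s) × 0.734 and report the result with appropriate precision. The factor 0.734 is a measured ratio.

249.7 s − 99.69 s = 150.01 s; the difference is limited to 1 decimal place (4 s.f.).
Carrying full precision, 150.01 × 0.734 = 110.10734 s; 0.734 has 3 s.f., so the result keeps min(4, 3) = 3 s.f.
Rounded to 3 significant figures: 1.10 × 10² s.

1.10 × 10² s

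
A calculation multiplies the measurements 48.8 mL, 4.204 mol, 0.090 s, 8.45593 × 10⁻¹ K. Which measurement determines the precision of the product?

48.8 mL → 3 s.f.; 4.204 mol → 4 s.f.; 0.090 s → 2 s.f.; 8.45593 × 10⁻¹ K → 6 s.f.
The fewest is 2 significant figures, from 0.090 s.

0.090 s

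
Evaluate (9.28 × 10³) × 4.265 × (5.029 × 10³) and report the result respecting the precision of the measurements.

1.99 × 10⁸

(9.28 × 10³) × 4.265 × (5.029 × 10³) = 199043796.8
Multiplication/division keeps the fewest significant figures: 9.28 × 10³ → 3 s.f., 4.265 → 4 s.f., 5.029 × 10³ → 4 s.f.; limit is 3.
Rounded to 3 significant figures: 1.99 × 10⁸.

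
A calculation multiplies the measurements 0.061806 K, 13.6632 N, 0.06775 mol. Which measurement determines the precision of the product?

0.061806 K → 5 s.f.; 13.6632 N → 6 s.f.; 0.06775 mol → 4 s.f.
The fewest is 4 significant figures, from 0.06775 mol.

0.06775 mol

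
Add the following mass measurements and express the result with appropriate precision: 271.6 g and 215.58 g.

271.6 g + 215.58 g = 487.18 g.
Addition/subtraction keeps the fewest decimal places: 271.6 → 1 decimal place, 215.58 → 2 decimal places; limit is 1.
Rounded to 1 decimal place: 487.2 g.

487.2 g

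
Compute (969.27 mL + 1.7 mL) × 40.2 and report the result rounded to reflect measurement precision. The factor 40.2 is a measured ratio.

969.27 mL + 1.7 mL = 970.97 mL; the sum is limited to 1 decimal place (4 s.f.).
Carrying full precision, 970.97 × 40.2 = 39032.994 mL; 40.2 has 3 s.f., so the result keeps min(4, 3) = 3 s.f.
Rounded to 3 significant figures: 3.90 × 10⁴ mL.

3.90 × 10⁴ mL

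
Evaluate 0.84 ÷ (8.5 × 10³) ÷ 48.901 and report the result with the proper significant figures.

0.84 ÷ (8.5 × 10³) ÷ 48.901 = 0.00000202088974483…
Multiplication/division keeps the fewest significant figures: 0.84 → 2 s.f., 8.5 × 10³ → 2 s.f., 48.901 → 5 s.f.; limit is 2.
Rounded to 2 significant figures: 2.0 × 10⁻⁶.

2.0 × 10⁻⁶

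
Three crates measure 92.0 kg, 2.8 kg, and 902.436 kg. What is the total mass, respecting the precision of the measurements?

92.0 kg + 2.8 kg + 902.436 kg = 997.236 kg.
Addition/subtraction keeps the fewest decimal places: 92.0 → 1 decimal place, 2.8 → 1 decimal place, 902.436 → 3 decimal places; limit is 1.
Rounded to 1 decimal place: 997.2 kg.

997.2 kg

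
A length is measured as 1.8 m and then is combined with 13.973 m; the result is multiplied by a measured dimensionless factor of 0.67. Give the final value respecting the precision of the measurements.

11 m

1.8 m + 13.973 m = 15.773 m; the sum is limited to 1 decimal place (3 s.f.).
Carrying full precision, 15.773 × 0.67 = 10.56791 m; 0.67 has 2 s.f., so the result keeps min(3, 2) = 2 s.f.
Rounded to 2 significant figures: 11 m.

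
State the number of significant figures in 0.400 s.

3

0.400: leading zeros are not significant; trailing zeros after a decimal point are significant.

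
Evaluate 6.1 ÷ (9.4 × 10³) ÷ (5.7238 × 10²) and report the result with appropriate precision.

1.1 × 10⁻⁶

6.1 ÷ (9.4 × 10³) ÷ (5.7238 × 10²) = 0.00000113375060312…
Multiplication/division keeps the fewest significant figures: 6.1 → 2 s.f., 9.4 × 10³ → 2 s.f., 5.7238 × 10² → 5 s.f.; limit is 2.
Rounded to 2 significant figures: 1.1 × 10⁻⁶.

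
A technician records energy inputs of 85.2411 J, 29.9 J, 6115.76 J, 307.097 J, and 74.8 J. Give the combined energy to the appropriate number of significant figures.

85.2411 J + 29.9 J + 6115.76 J + 307.097 J + 74.8 J = 6612.7981 J.
Addition/subtraction keeps the fewest decimal places: 85.2411 → 4 decimal places, 29.9 → 1 decimal place, 6115.76 → 2 decimal places, 307.097 → 3 decimal places, 74.8 → 1 decimal place; limit is 1.
Rounded to 1 decimal place: 6612.8 J.

6612.8 J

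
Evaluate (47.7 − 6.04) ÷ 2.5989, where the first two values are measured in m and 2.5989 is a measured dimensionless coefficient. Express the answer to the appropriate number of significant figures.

47.7 m − 6.04 m = 41.66 m; the difference is limited to 1 decimal place (3 s.f.).
Carrying full precision, 41.66 ÷ 2.5989 = 16.0298587864… m; 2.5989 has 5 s.f., so the result keeps min(3, 5) = 3 s.f.
Rounded to 3 significant figures: 16.0 m.

16.0 m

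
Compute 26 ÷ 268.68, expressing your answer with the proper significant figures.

0.097

26 ÷ 268.68 = 0.0967693910972…
Multiplication/division keeps the fewest significant figures: 26 → 2 s.f., 268.68 → 5 s.f.; limit is 2.
Rounded to 2 significant figures: 0.097.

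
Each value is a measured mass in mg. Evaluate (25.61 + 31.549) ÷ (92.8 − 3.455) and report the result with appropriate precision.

25.61 + 31.549 = 57.159, limited to 2 d.p. → 4 s.f.; 92.8 − 3.455 = 89.345, limited to 1 d.p. → 3 s.f.
Carrying full precision, 57.159 ÷ 89.345 = 0.639756002015…; keep min(4, 3) = 3 s.f.
Rounded to 3 significant figures: 0.640.

0.640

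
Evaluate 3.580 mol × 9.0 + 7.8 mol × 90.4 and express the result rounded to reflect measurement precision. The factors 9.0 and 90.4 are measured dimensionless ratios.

3.580 × 9.0 = 32.22 → 32 mol (2 s.f., last digit at the 10^0 place).
7.8 × 90.4 = 705.12 → 7.1 × 10^2 mol (2 s.f., last digit at the 10^1 place).
Sum: 737.34 mol; keep the coarser place, 10^1.
Result: 7.4 × 10^2 mol.

7.4 × 10^2 mol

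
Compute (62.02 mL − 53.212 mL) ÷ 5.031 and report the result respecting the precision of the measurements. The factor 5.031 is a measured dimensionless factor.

1.75 mL

62.02 mL − 53.212 mL = 8.808 mL; the difference is limited to 2 decimal places (3 s.f.).
Carrying full precision, 8.808 ÷ 5.031 = 1.75074537865… mL; 5.031 has 4 s.f., so the result keeps min(3, 4) = 3 s.f.
Rounded to 3 significant figures: 1.75 mL.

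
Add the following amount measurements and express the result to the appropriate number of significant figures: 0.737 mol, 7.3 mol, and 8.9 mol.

16.9 mol

0.737 mol + 7.3 mol + 8.9 mol = 16.937 mol.
Addition/subtraction keeps the fewest decimal places: 0.737 → 3 decimal places, 7.3 → 1 decimal place, 8.9 → 1 decimal place; limit is 1.
Rounded to 1 decimal place: 16.9 mol.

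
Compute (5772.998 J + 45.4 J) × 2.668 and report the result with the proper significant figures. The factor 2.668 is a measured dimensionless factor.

5772.998 J + 45.4 J = 5818.398 J; the sum is limited to 1 decimal place (5 s.f.).
Carrying full precision, 5818.398 × 2.668 = 15523.485864 J; 2.668 has 4 s.f., so the result keeps min(5, 4) = 4 s.f.
Rounded to 4 significant figures: 1.552 × 10⁴ J.

1.552 × 10⁴ J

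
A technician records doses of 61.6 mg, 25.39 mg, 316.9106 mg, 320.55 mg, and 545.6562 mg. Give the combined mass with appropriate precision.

1.2701 × 10³ mg

61.6 mg + 25.39 mg + 316.9106 mg + 320.55 mg + 545.6562 mg = 1270.1068 mg.
Addition/subtraction keeps the fewest decimal places: 61.6 → 1 decimal place, 25.39 → 2 decimal places, 316.9106 → 4 decimal places, 320.55 → 2 decimal places, 545.6562 → 4 decimal places; limit is 1.
Rounded to 1 decimal place: 1.2701 × 10³ mg.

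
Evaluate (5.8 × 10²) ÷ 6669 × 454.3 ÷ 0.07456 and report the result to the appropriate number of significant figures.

5.3 × 10²

(5.8 × 10²) ÷ 6669 × 454.3 ÷ 0.07456 = 529.912438372…
Multiplication/division keeps the fewest significant figures: 5.8 × 10² → 2 s.f., 6669 → 4 s.f., 454.3 → 4 s.f., 0.07456 → 4 s.f.; limit is 2.
Rounded to 2 significant figures: 5.3 × 10².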